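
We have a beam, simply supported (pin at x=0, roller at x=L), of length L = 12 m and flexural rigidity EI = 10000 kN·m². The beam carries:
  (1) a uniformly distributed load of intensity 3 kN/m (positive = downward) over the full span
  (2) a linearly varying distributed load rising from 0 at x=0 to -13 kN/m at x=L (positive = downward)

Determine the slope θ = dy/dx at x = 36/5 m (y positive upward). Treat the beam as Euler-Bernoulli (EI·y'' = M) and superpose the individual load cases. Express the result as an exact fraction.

Load 1 — uniform load w=3 kN/m over full span:
  θ_1 = -w(L³-6Lx²+4x³)/(24EI) = -3·(12³-6·12·(36/5)²+4·(36/5)³)/(24·10000) = 999/156250 rad
Load 2 — triangular load w₀=-13 kN/m (0→w₀ over full span):
  θ_2 = -w₀(7L⁴-30L²x²+15x⁴)/(360LEI) = -(-13)·(7·12⁴-30·12²·(36/5)²+15·(36/5)⁴)/(360·12·10000) = -4524/390625 rad
Superposition: θ = Σ θ_i = -4053/781250 rad ≈ -0.005188 rad

θ(36/5) = -4053/781250 rad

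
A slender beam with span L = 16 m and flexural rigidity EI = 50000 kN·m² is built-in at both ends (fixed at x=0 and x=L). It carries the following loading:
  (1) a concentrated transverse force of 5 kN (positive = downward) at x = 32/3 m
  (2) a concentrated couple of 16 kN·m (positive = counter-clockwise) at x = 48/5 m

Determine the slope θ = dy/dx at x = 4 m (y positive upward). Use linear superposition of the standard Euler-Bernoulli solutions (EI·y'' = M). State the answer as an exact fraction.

θ(4) = -209/468750 rad

Load 1 — point force P=5 kN at a=32/3 m (b=L-a=16/3):
  θ_1 = -Pb²x(2aL-(3a+b)x)/(2L³EI)  [x≤a] = -5·(16/3)²·4·(2·(32/3)·16-(3·(32/3)+(16/3))·4)/(2·16³·50000) = -1/3750 rad
Load 2 — applied couple M₀=16 kN·m at a=48/5 m (b=L-a=32/5):
  θ_2 = (R_Ax²/2 - M_Ax)/EI  [x≤a] with R_A=36/25, M_A=128/25 = ((36/25)·4²/2 - (128/25)·4)/50000 = -14/78125 rad
Superposition: θ = Σ θ_i = -209/468750 rad ≈ -0.000446 rad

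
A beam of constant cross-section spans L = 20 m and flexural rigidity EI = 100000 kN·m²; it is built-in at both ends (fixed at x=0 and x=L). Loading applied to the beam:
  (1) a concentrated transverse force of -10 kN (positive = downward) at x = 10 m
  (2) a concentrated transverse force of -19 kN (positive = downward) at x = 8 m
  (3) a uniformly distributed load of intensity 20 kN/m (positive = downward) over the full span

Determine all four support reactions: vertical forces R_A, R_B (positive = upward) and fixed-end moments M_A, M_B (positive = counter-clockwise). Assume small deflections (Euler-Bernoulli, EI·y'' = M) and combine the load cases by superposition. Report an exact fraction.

R_A = 22836/125 kN, M_A = 44021/75 kN·m, R_B = 23539/125 kN, M_B = -45389/75 kN·m

Load 1 — point force P=-10 kN at a=10 m (b=L-a=10):
  R_A = Pb²(3a+b)/L³ = (-10)·10²·(3·10+10)/20³ = -5 kN
  M_A = Pab²/L² = (-10)·10·10²/20² = -25 kN·m
  R_B = Pa²(a+3b)/L³ = (-10)·10²·(10+3·10)/20³ = -5 kN
  M_B = -Pa²b/L² = -(-10)·10²·10/20² = 25 kN·m
Load 2 — point force P=-19 kN at a=8 m (b=L-a=12):
  R_A = Pb²(3a+b)/L³ = (-19)·12²·(3·8+12)/20³ = -1539/125 kN
  M_A = Pab²/L² = (-19)·8·12²/20² = -1368/25 kN·m
  R_B = Pa²(a+3b)/L³ = (-19)·8²·(8+3·12)/20³ = -836/125 kN
  M_B = -Pa²b/L² = -(-19)·8²·12/20² = 912/25 kN·m
Load 3 — uniform load w=20 kN/m over full span:
  R_A = wL/2 = 20·20/2 = 200 kN
  M_A = wL²/12 = 20·20²/12 = 2000/3 kN·m
  R_B = wL/2 = 20·20/2 = 200 kN
  M_B = -wL²/12 = -20·20²/12 = -2000/3 kN·m
Superposition: R_A = 22836/125 kN, M_A = 44021/75 kN·m, R_B = 23539/125 kN, M_B = -45389/75 kN·m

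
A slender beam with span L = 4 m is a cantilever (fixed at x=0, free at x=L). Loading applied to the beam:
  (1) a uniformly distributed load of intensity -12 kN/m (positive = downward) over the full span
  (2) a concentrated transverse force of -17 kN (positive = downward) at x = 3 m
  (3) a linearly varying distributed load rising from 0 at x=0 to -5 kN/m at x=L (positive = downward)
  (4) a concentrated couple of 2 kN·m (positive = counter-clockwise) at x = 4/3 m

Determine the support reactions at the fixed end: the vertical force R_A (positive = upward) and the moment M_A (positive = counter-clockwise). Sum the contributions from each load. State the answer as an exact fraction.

R_A = -75 kN, M_A = -527/3 kN·m

Load 1 — uniform load w=-12 kN/m over full span:
  R_A = wL = (-12)·4 = -48 kN
  M_A = wL²/2 = (-12)·4²/2 = -96 kN·m
Load 2 — point force P=-17 kN at a=3 m (b=L-a=1):
  R_A = P = (-17) = -17 kN
  M_A = Pa = (-17)·3 = -51 kN·m
Load 3 — triangular load w₀=-5 kN/m (0→w₀ over full span):
  R_A = w₀L/2 = (-5)·4/2 = -10 kN
  M_A = w₀L²/3 = (-5)·4²/3 = -80/3 kN·m
Load 4 — applied couple M₀=2 kN·m at a=4/3 m (b=L-a=8/3):
  R_A = 0 kN
  M_A = -M₀ = -2 kN·m
Superposition: R_A = -75 kN, M_A = -527/3 kN·m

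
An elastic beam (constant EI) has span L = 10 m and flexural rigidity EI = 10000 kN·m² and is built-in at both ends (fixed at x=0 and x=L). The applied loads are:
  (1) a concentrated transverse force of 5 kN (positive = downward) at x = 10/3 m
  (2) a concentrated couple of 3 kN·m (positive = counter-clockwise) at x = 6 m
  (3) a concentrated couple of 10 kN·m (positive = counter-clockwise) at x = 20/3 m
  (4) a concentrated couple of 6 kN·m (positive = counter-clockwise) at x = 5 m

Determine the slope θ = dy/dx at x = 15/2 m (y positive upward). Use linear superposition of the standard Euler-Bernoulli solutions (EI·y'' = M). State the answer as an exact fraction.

Load 1 — point force P=5 kN at a=10/3 m (b=L-a=20/3):
  θ_1 = Pa²(L-x)(2bL-(3b+a)(L-x))/(2L³EI)  [x>a] = 5·(10/3)²·(10-(15/2))·(2·(20/3)·10-(3·(20/3)+(10/3))·(10-(15/2)))/(2·10³·10000) = 1/1920 rad
Load 2 — applied couple M₀=3 kN·m at a=6 m (b=L-a=4):
  θ_2 = (R_Ax²/2 - M_Ax - M₀(x-a))/EI  [x>a] with R_A=54/125, M_A=24/25 = ((54/125)·(15/2)²/2 - (24/25)·(15/2) - 3·((15/2)-6))/10000 = 9/200000 rad
Load 3 — applied couple M₀=10 kN·m at a=20/3 m (b=L-a=10/3):
  θ_3 = (R_Ax²/2 - M_Ax - M₀(x-a))/EI  [x>a] with R_A=4/3, M_A=10/3 = ((4/3)·(15/2)²/2 - (10/3)·(15/2) - 10·((15/2)-(20/3)))/10000 = 1/2400 rad
Load 4 — applied couple M₀=6 kN·m at a=5 m (b=L-a=5):
  θ_4 = (R_Ax²/2 - M_Ax - M₀(x-a))/EI  [x>a] with R_A=9/10, M_A=3/2 = ((9/10)·(15/2)²/2 - (3/2)·(15/2) - 6·((15/2)-5))/10000 = -3/32000 rad
Superposition: θ = Σ θ_i = 711/800000 rad ≈ 0.000889 rad

θ(15/2) = 711/800000 rad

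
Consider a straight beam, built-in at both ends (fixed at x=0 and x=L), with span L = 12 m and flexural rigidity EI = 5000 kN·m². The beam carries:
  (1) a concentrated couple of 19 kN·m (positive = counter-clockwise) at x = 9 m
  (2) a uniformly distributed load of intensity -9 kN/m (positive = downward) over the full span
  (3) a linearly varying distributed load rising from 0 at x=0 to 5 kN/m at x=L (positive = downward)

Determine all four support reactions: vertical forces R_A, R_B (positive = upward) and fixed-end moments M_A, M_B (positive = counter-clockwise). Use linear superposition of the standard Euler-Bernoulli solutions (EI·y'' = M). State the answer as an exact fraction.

R_A = -1383/32 kN, M_A = -1249/16 kN·m, R_B = -1113/32 kN, M_B = 1095/16 kN·m

Load 1 — applied couple M₀=19 kN·m at a=9 m (b=L-a=3):
  R_A = 6M₀ab/L³ = 6·19·9·3/12³ = 57/32 kN
  M_A = M₀b(2a-b)/L² = 19·3·(2·9-3)/12² = 95/16 kN·m
  R_B = -6M₀ab/L³ = -6·19·9·3/12³ = -57/32 kN
  M_B = M₀a(2b-a)/L² = 19·9·(2·3-9)/12² = -57/16 kN·m
Load 2 — uniform load w=-9 kN/m over full span:
  R_A = wL/2 = (-9)·12/2 = -54 kN
  M_A = wL²/12 = (-9)·12²/12 = -108 kN·m
  R_B = wL/2 = (-9)·12/2 = -54 kN
  M_B = -wL²/12 = -(-9)·12²/12 = 108 kN·m
Load 3 — triangular load w₀=5 kN/m (0→w₀ over full span):
  R_A = 3w₀L/20 = 3·5·12/20 = 9 kN
  M_A = w₀L²/30 = 5·12²/30 = 24 kN·m
  R_B = 7w₀L/20 = 7·5·12/20 = 21 kN
  M_B = -w₀L²/20 = -5·12²/20 = -36 kN·m
Superposition: R_A = -1383/32 kN, M_A = -1249/16 kN·m, R_B = -1113/32 kN, M_B = 1095/16 kN·m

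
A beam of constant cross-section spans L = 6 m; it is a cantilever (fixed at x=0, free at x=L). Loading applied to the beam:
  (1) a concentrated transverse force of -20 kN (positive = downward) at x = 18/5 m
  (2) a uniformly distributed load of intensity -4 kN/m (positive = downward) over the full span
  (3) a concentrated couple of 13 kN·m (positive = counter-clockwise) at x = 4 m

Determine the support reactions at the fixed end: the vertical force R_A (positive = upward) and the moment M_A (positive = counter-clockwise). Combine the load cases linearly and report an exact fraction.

R_A = -44 kN, M_A = -157 kN·m

Load 1 — point force P=-20 kN at a=18/5 m (b=L-a=12/5):
  R_A = P = (-20) = -20 kN
  M_A = Pa = (-20)·(18/5) = -72 kN·m
Load 2 — uniform load w=-4 kN/m over full span:
  R_A = wL = (-4)·6 = -24 kN
  M_A = wL²/2 = (-4)·6²/2 = -72 kN·m
Load 3 — applied couple M₀=13 kN·m at a=4 m (b=L-a=2):
  R_A = 0 kN
  M_A = -M₀ = -13 kN·m
Superposition: R_A = -44 kN, M_A = -157 kN·m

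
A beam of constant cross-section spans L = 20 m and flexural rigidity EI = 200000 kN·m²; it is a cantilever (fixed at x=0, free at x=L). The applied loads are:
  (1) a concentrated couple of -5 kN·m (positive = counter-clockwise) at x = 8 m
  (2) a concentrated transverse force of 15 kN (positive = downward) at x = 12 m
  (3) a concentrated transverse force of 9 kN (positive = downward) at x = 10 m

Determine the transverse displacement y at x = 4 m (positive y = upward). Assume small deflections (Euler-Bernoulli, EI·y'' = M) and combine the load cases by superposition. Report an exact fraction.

Load 1 — applied couple M₀=-5 kN·m at a=8 m (b=L-a=12):
  y_1 = M₀x²/(2EI)  [x≤a] = (-5)·4²/(2·200000) = -1/5000 m
Load 2 — point force P=15 kN at a=12 m (b=L-a=8):
  y_2 = -Px²(3a-x)/(6EI)  [x≤a] = -15·4²·(3·12-4)/(6·200000) = -4/625 m
Load 3 — point force P=9 kN at a=10 m (b=L-a=10):
  y_3 = -Px²(3a-x)/(6EI)  [x≤a] = -9·4²·(3·10-4)/(6·200000) = -39/12500 m
Superposition: y = Σ y_i = -243/25000 m ≈ -0.009720 m

y(4) = -243/25000 m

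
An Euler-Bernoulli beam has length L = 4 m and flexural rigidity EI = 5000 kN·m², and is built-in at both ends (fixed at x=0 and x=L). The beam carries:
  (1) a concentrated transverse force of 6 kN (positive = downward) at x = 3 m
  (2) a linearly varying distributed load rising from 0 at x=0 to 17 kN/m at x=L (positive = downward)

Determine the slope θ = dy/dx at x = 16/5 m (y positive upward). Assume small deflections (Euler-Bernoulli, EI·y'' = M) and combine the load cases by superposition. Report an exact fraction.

Load 1 — point force P=6 kN at a=3 m (b=L-a=1):
  θ_1 = Pa²(L-x)(2bL-(3b+a)(L-x))/(2L³EI)  [x>a] = 6·3²·(4-(16/5))·(2·1·4-(3·1+3)·(4-(16/5)))/(2·4³·5000) = 27/125000 rad
Load 2 — triangular load w₀=17 kN/m (0→w₀ over full span):
  θ_2 = -w₀(2x(L-x)(L-2x)(x+2L)+x²(L-x)²)/(120LEI) = -17·(2·(16/5)·(4-(16/5))·(4-2·(16/5))·((16/5)+2·4)+(16/5)²·(4-(16/5))²)/(120·4·5000) = 1088/1171875 rad
Superposition: θ = Σ θ_i = 10729/9375000 rad ≈ 0.001144 rad

θ(16/5) = 10729/9375000 rad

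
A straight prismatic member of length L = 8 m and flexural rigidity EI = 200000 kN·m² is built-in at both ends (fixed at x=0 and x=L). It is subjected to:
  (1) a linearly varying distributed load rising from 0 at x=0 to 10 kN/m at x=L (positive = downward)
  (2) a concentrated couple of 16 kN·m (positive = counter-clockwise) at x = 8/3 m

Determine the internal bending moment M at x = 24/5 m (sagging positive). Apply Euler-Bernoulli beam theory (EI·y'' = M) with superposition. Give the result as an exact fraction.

Load 1 — triangular load w₀=10 kN/m (0→w₀ over full span):
  M_1 = 3w₀Lx/20 - w₀L²/30 - w₀x³/(6L) = 3·10·8·(24/5)/20 - 10·8²/30 - 10·(24/5)³/(6·8) = 992/75 kN·m
Load 2 — applied couple M₀=16 kN·m at a=8/3 m (b=L-a=16/3):
  M_2 = R_Ax - M_A - M₀  [x>a] with R_A=8/3, M_A=0 = (8/3)·(24/5) - 0 - 16 = -16/5 kN·m
Superposition: M = Σ M_i = 752/75 kN·m ≈ 10.026667 kN·m

M(24/5) = 752/75 kN·m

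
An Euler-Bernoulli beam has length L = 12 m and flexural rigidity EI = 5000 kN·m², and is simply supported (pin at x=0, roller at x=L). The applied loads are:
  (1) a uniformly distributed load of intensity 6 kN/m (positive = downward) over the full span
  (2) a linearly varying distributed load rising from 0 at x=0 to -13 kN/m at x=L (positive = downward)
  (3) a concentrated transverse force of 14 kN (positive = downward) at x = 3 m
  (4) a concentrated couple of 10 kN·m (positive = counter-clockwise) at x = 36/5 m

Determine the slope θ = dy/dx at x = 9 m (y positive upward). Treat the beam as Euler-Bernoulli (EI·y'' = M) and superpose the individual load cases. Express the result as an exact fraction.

Load 1 — uniform load w=6 kN/m over full span:
  θ_1 = -w(L³-6Lx²+4x³)/(24EI) = -6·(12³-6·12·9²+4·9³)/(24·5000) = 297/5000 rad
Load 2 — triangular load w₀=-13 kN/m (0→w₀ over full span):
  θ_2 = -w₀(7L⁴-30L²x²+15x⁴)/(360LEI) = -(-13)·(7·12⁴-30·12²·9²+15·9⁴)/(360·12·5000) = -51207/800000 rad
Load 3 — point force P=14 kN at a=3 m (b=L-a=9):
  θ_3 = -Pa(2L²-6Lx+3x²+a²)/(6LEI)  [x>a] = -14·3·(2·12²-6·12·9+3·9²+3²)/(6·12·5000) = 63/5000 rad
Load 4 — applied couple M₀=10 kN·m at a=36/5 m (b=L-a=24/5):
  θ_4 = (M₀x²/(2L)-M₀(x-a)+C₁)/EI  [x>a] with C₁=M₀(3b²-L²)/(6L)=-52/5 = (10·9²/(2·12)-10·(9-(36/5))+(-52/5))/5000 = 107/100000 rad
Superposition: θ = Σ θ_i = 7249/800000 rad ≈ 0.009061 rad

θ(9) = 7249/800000 rad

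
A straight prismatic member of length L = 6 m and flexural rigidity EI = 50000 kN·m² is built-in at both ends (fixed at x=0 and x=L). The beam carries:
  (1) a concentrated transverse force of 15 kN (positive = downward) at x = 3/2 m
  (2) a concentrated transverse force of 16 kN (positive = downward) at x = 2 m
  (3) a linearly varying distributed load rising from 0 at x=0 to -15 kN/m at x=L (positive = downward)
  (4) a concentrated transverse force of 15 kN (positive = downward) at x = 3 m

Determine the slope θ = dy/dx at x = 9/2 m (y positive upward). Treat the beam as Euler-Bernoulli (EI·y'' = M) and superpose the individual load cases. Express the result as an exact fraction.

θ(9/2) = 33/320000 rad

Load 1 — point force P=15 kN at a=3/2 m (b=L-a=9/2):
  θ_1 = Pa²(L-x)(2bL-(3b+a)(L-x))/(2L³EI)  [x>a] = 15·(3/2)²·(6-(9/2))·(2·(9/2)·6-(3·(9/2)+(3/2))·(6-(9/2)))/(2·6³·50000) = 189/2560000 rad
Load 2 — point force P=16 kN at a=2 m (b=L-a=4):
  θ_2 = Pa²(L-x)(2bL-(3b+a)(L-x))/(2L³EI)  [x>a] = 16·2²·(6-(9/2))·(2·4·6-(3·4+2)·(6-(9/2)))/(2·6³·50000) = 3/25000 rad
Load 3 — triangular load w₀=-15 kN/m (0→w₀ over full span):
  θ_3 = -w₀(2x(L-x)(L-2x)(x+2L)+x²(L-x)²)/(120LEI) = -(-15)·(2·(9/2)·(6-(9/2))·(6-2·(9/2))·((9/2)+2·6)+(9/2)²·(6-(9/2))²)/(120·6·50000) = -3321/12800000 rad
Load 4 — point force P=15 kN at a=3 m (b=L-a=3):
  θ_4 = Pa²(L-x)(2bL-(3b+a)(L-x))/(2L³EI)  [x>a] = 15·3²·(6-(9/2))·(2·3·6-(3·3+3)·(6-(9/2)))/(2·6³·50000) = 27/160000 rad
Superposition: θ = Σ θ_i = 33/320000 rad ≈ 0.000103 rad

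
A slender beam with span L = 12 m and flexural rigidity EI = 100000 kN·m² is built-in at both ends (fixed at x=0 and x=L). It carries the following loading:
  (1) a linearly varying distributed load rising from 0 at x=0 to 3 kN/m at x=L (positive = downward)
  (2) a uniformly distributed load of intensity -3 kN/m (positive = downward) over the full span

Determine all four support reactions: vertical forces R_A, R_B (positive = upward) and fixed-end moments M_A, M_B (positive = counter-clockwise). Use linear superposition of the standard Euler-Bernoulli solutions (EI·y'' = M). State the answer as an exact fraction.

Load 1 — triangular load w₀=3 kN/m (0→w₀ over full span):
  R_A = 3w₀L/20 = 3·3·12/20 = 27/5 kN
  M_A = w₀L²/30 = 3·12²/30 = 72/5 kN·m
  R_B = 7w₀L/20 = 7·3·12/20 = 63/5 kN
  M_B = -w₀L²/20 = -3·12²/20 = -108/5 kN·m
Load 2 — uniform load w=-3 kN/m over full span:
  R_A = wL/2 = (-3)·12/2 = -18 kN
  M_A = wL²/12 = (-3)·12²/12 = -36 kN·m
  R_B = wL/2 = (-3)·12/2 = -18 kN
  M_B = -wL²/12 = -(-3)·12²/12 = 36 kN·m
Superposition: R_A = -63/5 kN, M_A = -108/5 kN·m, R_B = -27/5 kN, M_B = 72/5 kN·m

R_A = -63/5 kN, M_A = -108/5 kN·m, R_B = -27/5 kN, M_B = 72/5 kN·m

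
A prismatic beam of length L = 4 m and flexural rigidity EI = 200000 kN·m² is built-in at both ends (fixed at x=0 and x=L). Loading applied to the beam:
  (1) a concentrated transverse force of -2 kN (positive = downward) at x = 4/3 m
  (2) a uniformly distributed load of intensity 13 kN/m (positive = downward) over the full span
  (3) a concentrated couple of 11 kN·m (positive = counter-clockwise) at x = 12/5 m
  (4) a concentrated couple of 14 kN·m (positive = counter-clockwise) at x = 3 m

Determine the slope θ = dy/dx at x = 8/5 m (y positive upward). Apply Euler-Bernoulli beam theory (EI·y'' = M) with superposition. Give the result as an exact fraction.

Load 1 — point force P=-2 kN at a=4/3 m (b=L-a=8/3):
  θ_1 = Pa²(L-x)(2bL-(3b+a)(L-x))/(2L³EI)  [x>a] = (-2)·(4/3)²·(4-(8/5))·(2·(8/3)·4-(3·(8/3)+(4/3))·(4-(8/5)))/(2·4³·200000) = 1/2812500 rad
Load 2 — uniform load w=13 kN/m over full span:
  θ_2 = -wx(L-x)(L-2x)/(12EI) = -13·(8/5)·(4-(8/5))·(4-2·(8/5))/(12·200000) = -13/781250 rad
Load 3 — applied couple M₀=11 kN·m at a=12/5 m (b=L-a=8/5):
  θ_3 = (R_Ax²/2 - M_Ax)/EI  [x≤a] with R_A=99/25, M_A=88/25 = ((99/25)·(8/5)²/2 - (88/25)·(8/5))/200000 = -11/3906250 rad
Load 4 — applied couple M₀=14 kN·m at a=3 m (b=L-a=1):
  θ_4 = (R_Ax²/2 - M_Ax)/EI  [x≤a] with R_A=63/16, M_A=35/8 = ((63/16)·(8/5)²/2 - (35/8)·(8/5))/200000 = -49/5000000 rad
Superposition: θ = Σ θ_i = -32513/1125000000 rad ≈ -0.000029 rad

θ(8/5) = -32513/1125000000 rad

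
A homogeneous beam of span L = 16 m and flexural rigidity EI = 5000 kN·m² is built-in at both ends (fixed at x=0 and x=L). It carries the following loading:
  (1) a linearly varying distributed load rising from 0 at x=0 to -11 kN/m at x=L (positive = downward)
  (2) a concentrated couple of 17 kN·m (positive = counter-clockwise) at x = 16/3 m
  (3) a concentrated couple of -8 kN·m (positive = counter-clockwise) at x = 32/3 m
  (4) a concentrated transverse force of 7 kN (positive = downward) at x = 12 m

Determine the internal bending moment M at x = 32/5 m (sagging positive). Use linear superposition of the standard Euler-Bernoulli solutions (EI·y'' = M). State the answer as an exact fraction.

M(32/5) = -79259/1500 kN·m

Load 1 — triangular load w₀=-11 kN/m (0→w₀ over full span):
  M_1 = 3w₀Lx/20 - w₀L²/30 - w₀x³/(6L) = 3·(-11)·16·(32/5)/20 - (-11)·16²/30 - (-11)·(32/5)³/(6·16) = -5632/125 kN·m
Load 2 — applied couple M₀=17 kN·m at a=16/3 m (b=L-a=32/3):
  M_2 = R_Ax - M_A - M₀  [x>a] with R_A=17/12, M_A=0 = (17/12)·(32/5) - 0 - 17 = -119/15 kN·m
Load 3 — applied couple M₀=-8 kN·m at a=32/3 m (b=L-a=16/3):
  M_3 = R_Ax - M_A  [x≤a] with R_A=-2/3, M_A=-8/3 = (-2/3)·(32/5) - (-8/3) = -8/5 kN·m
Load 4 — point force P=7 kN at a=12 m (b=L-a=4):
  M_4 = Pb²(3a+b)x/L³ - Pab²/L²  [x≤a] = 7·4²·(3·12+4)·(32/5)/16³ - 7·12·4²/16² = 7/4 kN·m
Superposition: M = Σ M_i = -79259/1500 kN·m ≈ -52.839333 kN·m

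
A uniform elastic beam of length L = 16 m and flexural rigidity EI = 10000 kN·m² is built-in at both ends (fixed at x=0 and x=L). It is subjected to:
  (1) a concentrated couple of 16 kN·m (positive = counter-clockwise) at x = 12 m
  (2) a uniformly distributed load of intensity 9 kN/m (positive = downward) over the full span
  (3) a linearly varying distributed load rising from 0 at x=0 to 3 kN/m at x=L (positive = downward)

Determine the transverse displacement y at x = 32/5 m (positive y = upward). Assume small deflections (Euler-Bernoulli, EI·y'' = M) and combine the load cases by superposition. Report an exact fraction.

Load 1 — applied couple M₀=16 kN·m at a=12 m (b=L-a=4):
  y_1 = (R_Ax³/6 - M_Ax²/2)/EI  [x≤a] with R_A=9/8, M_A=5 = ((9/8)·(32/5)³/6 - 5·(32/5)²/2)/10000 = -416/78125 m
Load 2 — uniform load w=9 kN/m over full span:
  y_2 = -wx²(L-x)²/(24EI) = -9·(32/5)²·(16-(32/5))²/(24·10000) = -55296/390625 m
Load 3 — triangular load w₀=3 kN/m (0→w₀ over full span):
  y_3 = -w₀x²(L-x)²(x+2L)/(120LEI) = -3·(32/5)²·(16-(32/5))²·((32/5)+2·16)/(120·16·10000) = -221184/9765625 m
Superposition: y = Σ y_i = -1655584/9765625 m ≈ -0.169532 m

y(32/5) = -1655584/9765625 m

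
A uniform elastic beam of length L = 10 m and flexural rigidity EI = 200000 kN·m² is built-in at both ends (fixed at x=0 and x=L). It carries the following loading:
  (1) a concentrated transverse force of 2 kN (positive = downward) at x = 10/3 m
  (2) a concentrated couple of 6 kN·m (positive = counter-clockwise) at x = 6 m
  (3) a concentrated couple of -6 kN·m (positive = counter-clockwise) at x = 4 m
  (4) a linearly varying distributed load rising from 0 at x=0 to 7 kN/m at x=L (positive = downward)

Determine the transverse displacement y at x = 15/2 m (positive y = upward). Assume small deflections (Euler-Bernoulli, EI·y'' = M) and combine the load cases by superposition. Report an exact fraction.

Load 1 — point force P=2 kN at a=10/3 m (b=L-a=20/3):
  y_1 = -Pa²(L-x)²(3bL-(3b+a)(L-x))/(6L³EI)  [x>a] = -2·(10/3)²·(10-(15/2))²·(3·(20/3)·10-(3·(20/3)+(10/3))·(10-(15/2)))/(6·10³·200000) = -17/1036800 m
Load 2 — applied couple M₀=6 kN·m at a=6 m (b=L-a=4):
  y_2 = (R_Ax³/6 - M_Ax²/2 - M₀(x-a)²/2)/EI  [x>a] with R_A=108/125, M_A=48/25 = ((108/125)·(15/2)³/6 - (48/25)·(15/2)²/2 - 6·((15/2)-6)²/2)/200000 = 0 m
Load 3 — applied couple M₀=-6 kN·m at a=4 m (b=L-a=6):
  y_3 = (R_Ax³/6 - M_Ax²/2 - M₀(x-a)²/2)/EI  [x>a] with R_A=-108/125, M_A=-18/25 = ((-108/125)·(15/2)³/6 - (-18/25)·(15/2)²/2 - (-6)·((15/2)-4)²/2)/200000 = -3/160000 m
Load 4 — triangular load w₀=7 kN/m (0→w₀ over full span):
  y_4 = -w₀x²(L-x)²(x+2L)/(120LEI) = -7·(15/2)²·(10-(15/2))²·((15/2)+2·10)/(120·10·200000) = -231/819200 m
Superposition: y = Σ y_i = -526079/1658880000 m ≈ -0.000317 m

y(15/2) = -526079/1658880000 m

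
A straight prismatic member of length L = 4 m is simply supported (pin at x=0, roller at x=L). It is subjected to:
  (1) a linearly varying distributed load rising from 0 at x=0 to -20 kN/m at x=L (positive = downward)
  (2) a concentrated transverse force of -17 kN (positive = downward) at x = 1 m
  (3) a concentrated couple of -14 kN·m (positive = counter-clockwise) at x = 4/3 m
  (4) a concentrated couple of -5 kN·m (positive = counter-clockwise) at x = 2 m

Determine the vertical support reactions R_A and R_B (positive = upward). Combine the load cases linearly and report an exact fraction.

Load 1 — triangular load w₀=-20 kN/m (0→w₀ over full span):
  R_A = w₀L/6 = (-20)·4/6 = -40/3 kN
  R_B = w₀L/3 = (-20)·4/3 = -80/3 kN
Load 2 — point force P=-17 kN at a=1 m (b=L-a=3):
  R_A = Pb/L = (-17)·3/4 = -51/4 kN
  R_B = Pa/L = (-17)·1/4 = -17/4 kN
Load 3 — applied couple M₀=-14 kN·m at a=4/3 m (b=L-a=8/3):
  R_A = M₀/L = (-14)/4 = -7/2 kN
  R_B = -M₀/L = -(-14)/4 = 7/2 kN
Load 4 — applied couple M₀=-5 kN·m at a=2 m (b=L-a=2):
  R_A = M₀/L = (-5)/4 = -5/4 kN
  R_B = -M₀/L = -(-5)/4 = 5/4 kN
Superposition: R_A = -185/6 kN, R_B = -157/6 kN

R_A = -185/6 kN, R_B = -157/6 kN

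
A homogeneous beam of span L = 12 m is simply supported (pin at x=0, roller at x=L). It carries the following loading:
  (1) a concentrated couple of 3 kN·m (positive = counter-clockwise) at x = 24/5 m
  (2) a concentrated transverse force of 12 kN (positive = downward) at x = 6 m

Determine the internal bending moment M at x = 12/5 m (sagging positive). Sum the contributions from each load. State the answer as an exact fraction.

Load 1 — applied couple M₀=3 kN·m at a=24/5 m (b=L-a=36/5):
  M_1 = M₀x/L  [x≤a] = 3·(12/5)/12 = 3/5 kN·m
Load 2 — point force P=12 kN at a=6 m (b=L-a=6):
  M_2 = Pbx/L  [x≤a] = 12·6·(12/5)/12 = 72/5 kN·m
Superposition: M = Σ M_i = 15 kN·m ≈ 15.000000 kN·m

M(12/5) = 15 kN·m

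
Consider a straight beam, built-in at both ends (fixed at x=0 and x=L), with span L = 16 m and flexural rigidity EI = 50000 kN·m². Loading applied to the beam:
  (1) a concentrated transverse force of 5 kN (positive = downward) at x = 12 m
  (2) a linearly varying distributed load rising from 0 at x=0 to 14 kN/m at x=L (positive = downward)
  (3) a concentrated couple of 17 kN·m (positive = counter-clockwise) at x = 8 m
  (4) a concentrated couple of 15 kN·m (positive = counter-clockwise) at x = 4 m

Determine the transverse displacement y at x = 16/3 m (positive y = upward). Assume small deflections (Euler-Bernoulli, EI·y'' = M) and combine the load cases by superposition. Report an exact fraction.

y(16/3) = -200794/11390625 m

Load 1 — point force P=5 kN at a=12 m (b=L-a=4):
  y_1 = -Pb²x²(3aL-(3a+b)x)/(6L³EI)  [x≤a] = -5·4²·(16/3)²·(3·12·16-(3·12+4)·(16/3))/(6·16³·50000) = -34/50625 m
Load 2 — triangular load w₀=14 kN/m (0→w₀ over full span):
  y_2 = -w₀x²(L-x)²(x+2L)/(120LEI) = -14·(16/3)²·(16-(16/3))²·((16/3)+2·16)/(120·16·50000) = -200704/11390625 m
Load 3 — applied couple M₀=17 kN·m at a=8 m (b=L-a=8):
  y_3 = (R_Ax³/6 - M_Ax²/2)/EI  [x≤a] with R_A=51/32, M_A=17/4 = ((51/32)·(16/3)³/6 - (17/4)·(16/3)²/2)/50000 = -34/84375 m
Load 4 — applied couple M₀=15 kN·m at a=4 m (b=L-a=12):
  y_4 = (R_Ax³/6 - M_Ax²/2 - M₀(x-a)²/2)/EI  [x>a] with R_A=135/128, M_A=-45/16 = ((135/128)·(16/3)³/6 - (-45/16)·(16/3)²/2 - 15·((16/3)-4)²/2)/50000 = 2/1875 m
Superposition: y = Σ y_i = -200794/11390625 m ≈ -0.017628 m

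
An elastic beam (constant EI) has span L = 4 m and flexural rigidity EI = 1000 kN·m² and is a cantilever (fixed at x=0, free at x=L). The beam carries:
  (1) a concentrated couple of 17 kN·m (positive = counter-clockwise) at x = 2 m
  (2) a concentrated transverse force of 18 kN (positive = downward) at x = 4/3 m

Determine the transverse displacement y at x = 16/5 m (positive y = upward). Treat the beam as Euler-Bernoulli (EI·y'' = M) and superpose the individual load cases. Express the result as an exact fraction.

Load 1 — applied couple M₀=17 kN·m at a=2 m (b=L-a=2):
  y_1 = M₀a(2x-a)/(2EI)  [x>a] = 17·2·(2·(16/5)-2)/(2·1000) = 187/2500 m
Load 2 — point force P=18 kN at a=4/3 m (b=L-a=8/3):
  y_2 = -Pa²(3x-a)/(6EI)  [x>a] = -18·(4/3)²·(3·(16/5)-(4/3))/(6·1000) = -248/5625 m
Superposition: y = Σ y_i = 691/22500 m ≈ 0.030711 m

y(16/5) = 691/22500 m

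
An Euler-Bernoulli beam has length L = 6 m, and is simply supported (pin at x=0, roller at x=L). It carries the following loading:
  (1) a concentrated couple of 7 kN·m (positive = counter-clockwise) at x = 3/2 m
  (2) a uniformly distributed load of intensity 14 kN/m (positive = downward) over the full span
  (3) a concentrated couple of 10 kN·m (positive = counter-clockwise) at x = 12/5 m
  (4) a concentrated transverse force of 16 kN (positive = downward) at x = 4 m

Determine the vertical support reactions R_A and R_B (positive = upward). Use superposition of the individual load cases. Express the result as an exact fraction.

R_A = 301/6 kN, R_B = 299/6 kN

Load 1 — applied couple M₀=7 kN·m at a=3/2 m (b=L-a=9/2):
  R_A = M₀/L = 7/6 kN
  R_B = -M₀/L = -7/6 kN
Load 2 — uniform load w=14 kN/m over full span:
  R_A = wL/2 = 14·6/2 = 42 kN
  R_B = wL/2 = 14·6/2 = 42 kN
Load 3 — applied couple M₀=10 kN·m at a=12/5 m (b=L-a=18/5):
  R_A = M₀/L = 10/6 = 5/3 kN
  R_B = -M₀/L = -10/6 = -5/3 kN
Load 4 — point force P=16 kN at a=4 m (b=L-a=2):
  R_A = Pb/L = 16·2/6 = 16/3 kN
  R_B = Pa/L = 16·4/6 = 32/3 kN
Superposition: R_A = 301/6 kN, R_B = 299/6 kN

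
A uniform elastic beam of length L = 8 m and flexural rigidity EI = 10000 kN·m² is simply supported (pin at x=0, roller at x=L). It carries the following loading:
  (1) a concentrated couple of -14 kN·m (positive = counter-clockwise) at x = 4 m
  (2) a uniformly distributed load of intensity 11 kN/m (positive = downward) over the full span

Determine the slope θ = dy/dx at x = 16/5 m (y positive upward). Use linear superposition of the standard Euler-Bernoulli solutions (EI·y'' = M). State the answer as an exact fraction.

θ(16/5) = -13829/1875000 rad

Load 1 — applied couple M₀=-14 kN·m at a=4 m (b=L-a=4):
  θ_1 = (M₀x²/(2L)+C₁)/EI  [x≤a] with C₁=M₀(3b²-L²)/(6L)=14/3 = ((-14)·(16/5)²/(2·8)+(14/3))/10000 = -161/375000 rad
Load 2 — uniform load w=11 kN/m over full span:
  θ_2 = -w(L³-6Lx²+4x³)/(24EI) = -11·(8³-6·8·(16/5)²+4·(16/5)³)/(24·10000) = -1628/234375 rad
Superposition: θ = Σ θ_i = -13829/1875000 rad ≈ -0.007375 rad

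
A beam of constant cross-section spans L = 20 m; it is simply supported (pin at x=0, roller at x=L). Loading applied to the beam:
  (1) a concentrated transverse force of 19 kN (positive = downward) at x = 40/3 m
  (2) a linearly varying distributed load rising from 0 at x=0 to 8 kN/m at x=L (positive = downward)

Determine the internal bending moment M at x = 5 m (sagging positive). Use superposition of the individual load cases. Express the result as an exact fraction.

Load 1 — point force P=19 kN at a=40/3 m (b=L-a=20/3):
  M_1 = Pbx/L  [x≤a] = 19·(20/3)·5/20 = 95/3 kN·m
Load 2 — triangular load w₀=8 kN/m (0→w₀ over full span):
  M_2 = w₀Lx/6 - w₀x³/(6L) = 8·20·5/6 - 8·5³/(6·20) = 125 kN·m
Superposition: M = Σ M_i = 470/3 kN·m ≈ 156.666667 kN·m

M(5) = 470/3 kN·m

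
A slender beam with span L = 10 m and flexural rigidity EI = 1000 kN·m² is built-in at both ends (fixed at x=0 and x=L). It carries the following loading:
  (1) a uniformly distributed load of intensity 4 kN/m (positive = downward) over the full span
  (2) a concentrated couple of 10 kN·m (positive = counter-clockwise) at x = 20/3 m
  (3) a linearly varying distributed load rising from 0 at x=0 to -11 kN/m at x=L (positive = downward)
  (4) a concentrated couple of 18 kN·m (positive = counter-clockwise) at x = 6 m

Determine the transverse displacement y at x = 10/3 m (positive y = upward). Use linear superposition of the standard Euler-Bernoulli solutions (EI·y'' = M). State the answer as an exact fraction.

y(10/3) = -541/182250 m

Load 1 — uniform load w=4 kN/m over full span:
  y_1 = -wx²(L-x)²/(24EI) = -4·(10/3)²·(10-(10/3))²/(24·1000) = -20/243 m
Load 2 — applied couple M₀=10 kN·m at a=20/3 m (b=L-a=10/3):
  y_2 = (R_Ax³/6 - M_Ax²/2)/EI  [x≤a] with R_A=4/3, M_A=10/3 = ((4/3)·(10/3)³/6 - (10/3)·(10/3)²/2)/1000 = -5/486 m
Load 3 — triangular load w₀=-11 kN/m (0→w₀ over full span):
  y_3 = -w₀x²(L-x)²(x+2L)/(120LEI) = -(-11)·(10/3)²·(10-(10/3))²·((10/3)+2·10)/(120·10·1000) = 77/729 m
Load 4 — applied couple M₀=18 kN·m at a=6 m (b=L-a=4):
  y_4 = (R_Ax³/6 - M_Ax²/2)/EI  [x≤a] with R_A=324/125, M_A=144/25 = ((324/125)·(10/3)³/6 - (144/25)·(10/3)²/2)/1000 = -2/125 m
Superposition: y = Σ y_i = -541/182250 m ≈ -0.002968 m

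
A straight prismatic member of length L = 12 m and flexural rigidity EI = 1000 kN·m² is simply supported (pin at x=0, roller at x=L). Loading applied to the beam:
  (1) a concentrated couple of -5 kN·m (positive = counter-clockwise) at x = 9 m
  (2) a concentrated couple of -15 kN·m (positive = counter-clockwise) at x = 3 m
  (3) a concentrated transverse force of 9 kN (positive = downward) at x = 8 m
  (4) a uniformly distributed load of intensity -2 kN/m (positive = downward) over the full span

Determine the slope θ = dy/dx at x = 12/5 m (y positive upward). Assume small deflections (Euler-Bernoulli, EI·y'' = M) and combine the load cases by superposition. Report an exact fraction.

Load 1 — applied couple M₀=-5 kN·m at a=9 m (b=L-a=3):
  θ_1 = (M₀x²/(2L)+C₁)/EI  [x≤a] with C₁=M₀(3b²-L²)/(6L)=65/8 = ((-5)·(12/5)²/(2·12)+(65/8))/1000 = 277/40000 rad
Load 2 — applied couple M₀=-15 kN·m at a=3 m (b=L-a=9):
  θ_2 = (M₀x²/(2L)+C₁)/EI  [x≤a] with C₁=M₀(3b²-L²)/(6L)=-165/8 = ((-15)·(12/5)²/(2·12)+(-165/8))/1000 = -969/40000 rad
Load 3 — point force P=9 kN at a=8 m (b=L-a=4):
  θ_3 = -Pb(L²-b²-3x²)/(6LEI)  [x≤a] = -9·4·(12²-4²-3·(12/5)²)/(6·12·1000) = -173/3125 rad
Load 4 — uniform load w=-2 kN/m over full span:
  θ_4 = -w(L³-6Lx²+4x³)/(24EI) = -(-2)·(12³-6·12·(12/5)²+4·(12/5)³)/(24·1000) = 1782/15625 rad
Superposition: θ = Σ θ_i = 10347/250000 rad ≈ 0.041388 rad

θ(12/5) = 10347/250000 rad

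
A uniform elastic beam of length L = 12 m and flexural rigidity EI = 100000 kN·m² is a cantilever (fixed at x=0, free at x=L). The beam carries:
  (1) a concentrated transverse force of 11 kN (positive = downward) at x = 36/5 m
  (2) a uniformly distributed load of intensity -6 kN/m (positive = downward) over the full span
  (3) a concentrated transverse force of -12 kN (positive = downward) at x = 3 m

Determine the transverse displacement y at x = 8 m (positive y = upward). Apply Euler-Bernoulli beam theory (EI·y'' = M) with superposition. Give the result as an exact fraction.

Load 1 — point force P=11 kN at a=36/5 m (b=L-a=24/5):
  y_1 = -Pa²(3x-a)/(6EI)  [x>a] = -11·(36/5)²·(3·8-(36/5))/(6·100000) = -6237/390625 m
Load 2 — uniform load w=-6 kN/m over full span:
  y_2 = -wx²(x²-4Lx+6L²)/(24EI) = -(-6)·8²·(8²-4·12·8+6·12²)/(24·100000) = 272/3125 m
Load 3 — point force P=-12 kN at a=3 m (b=L-a=9):
  y_3 = -Pa²(3x-a)/(6EI)  [x>a] = -(-12)·3²·(3·8-3)/(6·100000) = 189/50000 m
Superposition: y = Σ y_i = 467833/6250000 m ≈ 0.074853 m

y(8) = 467833/6250000 m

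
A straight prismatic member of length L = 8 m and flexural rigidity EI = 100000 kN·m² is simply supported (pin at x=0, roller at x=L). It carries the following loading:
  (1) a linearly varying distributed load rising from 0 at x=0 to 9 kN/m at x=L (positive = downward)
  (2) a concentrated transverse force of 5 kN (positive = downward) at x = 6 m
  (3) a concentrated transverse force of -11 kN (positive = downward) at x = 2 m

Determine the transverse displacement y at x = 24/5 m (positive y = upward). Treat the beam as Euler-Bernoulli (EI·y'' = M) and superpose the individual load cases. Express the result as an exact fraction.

Load 1 — triangular load w₀=9 kN/m (0→w₀ over full span):
  y_1 = -w₀x(7L⁴-10L²x²+3x⁴)/(360LEI) = -9·(24/5)·(7·8⁴-10·8²·(24/5)²+3·(24/5)⁴)/(360·8·100000) = -113664/48828125 m
Load 2 — point force P=5 kN at a=6 m (b=L-a=2):
  y_2 = -Pbx(L²-b²-x²)/(6LEI)  [x≤a] = -5·2·(24/5)·(8²-2²-(24/5)²)/(6·8·100000) = -231/625000 m
Load 3 — point force P=-11 kN at a=2 m (b=L-a=6):
  y_3 = -Pa(L-x)(2Lx-a²-x²)/(6LEI)  [x>a] = -(-11)·2·(8-(24/5))·(2·8·(24/5)-2²-(24/5)²)/(6·8·100000) = 3421/4687500 m
Superposition: y = Σ y_i = -2305811/1171875000 m ≈ -0.001968 m

y(24/5) = -2305811/1171875000 m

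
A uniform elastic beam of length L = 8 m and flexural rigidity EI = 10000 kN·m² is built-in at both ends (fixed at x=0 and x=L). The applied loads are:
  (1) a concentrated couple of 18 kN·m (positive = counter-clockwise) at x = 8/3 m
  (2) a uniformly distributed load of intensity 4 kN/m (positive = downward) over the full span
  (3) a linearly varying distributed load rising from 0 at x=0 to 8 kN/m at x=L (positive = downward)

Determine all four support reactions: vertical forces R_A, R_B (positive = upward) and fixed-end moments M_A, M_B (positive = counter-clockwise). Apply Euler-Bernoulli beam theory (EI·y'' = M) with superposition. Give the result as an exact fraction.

Load 1 — applied couple M₀=18 kN·m at a=8/3 m (b=L-a=16/3):
  R_A = 6M₀ab/L³ = 6·18·(8/3)·(16/3)/8³ = 3 kN
  M_A = M₀b(2a-b)/L² = 18·(16/3)·(2·(8/3)-(16/3))/8² = 0 kN·m
  R_B = -6M₀ab/L³ = -6·18·(8/3)·(16/3)/8³ = -3 kN
  M_B = M₀a(2b-a)/L² = 18·(8/3)·(2·(16/3)-(8/3))/8² = 6 kN·m
Load 2 — uniform load w=4 kN/m over full span:
  R_A = wL/2 = 4·8/2 = 16 kN
  M_A = wL²/12 = 4·8²/12 = 64/3 kN·m
  R_B = wL/2 = 4·8/2 = 16 kN
  M_B = -wL²/12 = -4·8²/12 = -64/3 kN·m
Load 3 — triangular load w₀=8 kN/m (0→w₀ over full span):
  R_A = 3w₀L/20 = 3·8·8/20 = 48/5 kN
  M_A = w₀L²/30 = 8·8²/30 = 256/15 kN·m
  R_B = 7w₀L/20 = 7·8·8/20 = 112/5 kN
  M_B = -w₀L²/20 = -8·8²/20 = -128/5 kN·m
Superposition: R_A = 143/5 kN, M_A = 192/5 kN·m, R_B = 177/5 kN, M_B = -614/15 kN·m

R_A = 143/5 kN, M_A = 192/5 kN·m, R_B = 177/5 kN, M_B = -614/15 kN·m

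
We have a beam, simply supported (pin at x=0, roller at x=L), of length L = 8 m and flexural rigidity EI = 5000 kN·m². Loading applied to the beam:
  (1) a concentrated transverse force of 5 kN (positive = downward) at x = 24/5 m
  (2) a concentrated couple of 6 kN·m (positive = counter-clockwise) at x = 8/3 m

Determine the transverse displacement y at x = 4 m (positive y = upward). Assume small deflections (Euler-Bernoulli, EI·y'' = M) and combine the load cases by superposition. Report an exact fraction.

Load 1 — point force P=5 kN at a=24/5 m (b=L-a=16/5):
  y_1 = -Pbx(L²-b²-x²)/(6LEI)  [x≤a] = -5·(16/5)·4·(8²-(16/5)²-4²)/(6·8·5000) = -472/46875 m
Load 2 — applied couple M₀=6 kN·m at a=8/3 m (b=L-a=16/3):
  y_2 = (M₀x³/(6L)-M₀(x-a)²/2+C₁x)/EI  [x>a] with C₁=M₀(3b²-L²)/(6L)=8/3 = (6·4³/(6·8)-6·(4-(8/3))²/2+(8/3)·4)/5000 = 1/375 m
Superposition: y = Σ y_i = -347/46875 m ≈ -0.007403 m

y(4) = -347/46875 m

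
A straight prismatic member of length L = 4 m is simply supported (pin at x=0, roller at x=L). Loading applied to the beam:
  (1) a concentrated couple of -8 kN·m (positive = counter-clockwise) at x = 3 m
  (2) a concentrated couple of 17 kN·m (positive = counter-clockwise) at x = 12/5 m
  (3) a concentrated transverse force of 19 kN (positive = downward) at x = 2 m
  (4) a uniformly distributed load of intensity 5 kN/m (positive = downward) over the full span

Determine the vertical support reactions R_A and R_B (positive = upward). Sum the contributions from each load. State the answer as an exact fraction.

Load 1 — applied couple M₀=-8 kN·m at a=3 m (b=L-a=1):
  R_A = M₀/L = (-8)/4 = -2 kN
  R_B = -M₀/L = -(-8)/4 = 2 kN
Load 2 — applied couple M₀=17 kN·m at a=12/5 m (b=L-a=8/5):
  R_A = M₀/L = 17/4 kN
  R_B = -M₀/L = -17/4 kN
Load 3 — point force P=19 kN at a=2 m (b=L-a=2):
  R_A = Pb/L = 19·2/4 = 19/2 kN
  R_B = Pa/L = 19·2/4 = 19/2 kN
Load 4 — uniform load w=5 kN/m over full span:
  R_A = wL/2 = 5·4/2 = 10 kN
  R_B = wL/2 = 5·4/2 = 10 kN
Superposition: R_A = 87/4 kN, R_B = 69/4 kN

R_A = 87/4 kN, R_B = 69/4 kN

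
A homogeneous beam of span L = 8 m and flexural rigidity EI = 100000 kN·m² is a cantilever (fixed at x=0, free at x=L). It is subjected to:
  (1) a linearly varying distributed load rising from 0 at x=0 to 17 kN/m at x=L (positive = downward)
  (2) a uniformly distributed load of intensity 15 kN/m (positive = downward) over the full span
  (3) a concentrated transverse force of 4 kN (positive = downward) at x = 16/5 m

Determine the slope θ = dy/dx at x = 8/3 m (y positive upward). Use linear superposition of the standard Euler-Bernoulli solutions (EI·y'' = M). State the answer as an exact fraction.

Load 1 — triangular load w₀=17 kN/m (0→w₀ over full span):
  θ_1 = (w₀Lx²/4-w₀L²x/3-w₀x⁴/(24L))/EI = (17·8·(8/3)²/4-17·8²·(8/3)/3-17·(8/3)⁴/(24·8))/100000 = -5542/759375 rad
Load 2 — uniform load w=15 kN/m over full span:
  θ_2 = -wx(x²-3Lx+3L²)/(6EI) = -15·(8/3)·((8/3)²-3·8·(8/3)+3·8²)/(6·100000) = -152/16875 rad
Load 3 — point force P=4 kN at a=16/5 m (b=L-a=24/5):
  θ_3 = -Px(2a-x)/(2EI)  [x≤a] = -4·(8/3)·(2·(16/5)-(8/3))/(2·100000) = -28/140625 rad
Superposition: θ = Σ θ_i = -62666/3796875 rad ≈ -0.016505 rad

θ(8/3) = -62666/3796875 rad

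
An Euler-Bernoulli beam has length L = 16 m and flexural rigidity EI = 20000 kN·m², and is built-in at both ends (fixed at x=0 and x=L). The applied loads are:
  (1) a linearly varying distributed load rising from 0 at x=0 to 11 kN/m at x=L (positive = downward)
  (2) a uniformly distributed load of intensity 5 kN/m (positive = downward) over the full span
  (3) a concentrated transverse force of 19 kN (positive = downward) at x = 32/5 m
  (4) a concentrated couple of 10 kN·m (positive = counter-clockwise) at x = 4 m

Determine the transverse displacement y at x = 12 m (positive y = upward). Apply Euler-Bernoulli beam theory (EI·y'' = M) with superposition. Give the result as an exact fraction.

Load 1 — triangular load w₀=11 kN/m (0→w₀ over full span):
  y_1 = -w₀x²(L-x)²(x+2L)/(120LEI) = -11·12²·(16-12)²·(12+2·16)/(120·16·20000) = -363/12500 m
Load 2 — uniform load w=5 kN/m over full span:
  y_2 = -wx²(L-x)²/(24EI) = -5·12²·(16-12)²/(24·20000) = -3/125 m
Load 3 — point force P=19 kN at a=32/5 m (b=L-a=48/5):
  y_3 = -Pa²(L-x)²(3bL-(3b+a)(L-x))/(6L³EI)  [x>a] = -19·(32/5)²·(16-12)²·(3·(48/5)·16-(3·(48/5)+(32/5))·(16-12))/(6·16³·20000) = -76/9375 m
Load 4 — applied couple M₀=10 kN·m at a=4 m (b=L-a=12):
  y_4 = (R_Ax³/6 - M_Ax²/2 - M₀(x-a)²/2)/EI  [x>a] with R_A=45/64, M_A=-15/8 = ((45/64)·12³/6 - (-15/8)·12²/2 - 10·(12-4)²/2)/20000 = 7/8000 m
Superposition: y = Σ y_i = -36163/600000 m ≈ -0.060272 m

y(12) = -36163/600000 m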